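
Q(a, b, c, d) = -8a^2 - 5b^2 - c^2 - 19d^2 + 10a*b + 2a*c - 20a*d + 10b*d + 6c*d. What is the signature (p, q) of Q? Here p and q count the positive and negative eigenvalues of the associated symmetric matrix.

(0, 4)

The symmetric matrix is A = [[-8, 5, 1, -10], [5, -5, 0, 5], [1, 0, -1, 3], [-10, 5, 3, -19]].
Row-reducing A symmetrically gives the diagonal entries -8, -15/8, -2/3, -3.
So there are 4 negative pivots.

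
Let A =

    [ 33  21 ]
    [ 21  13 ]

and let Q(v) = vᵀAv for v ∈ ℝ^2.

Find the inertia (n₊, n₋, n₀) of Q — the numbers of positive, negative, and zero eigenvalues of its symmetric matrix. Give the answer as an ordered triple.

Symmetric row and column elimination reduces A to a congruent diagonal form with pivots 33, -4/11.
Counting signs: 1 positive, 1 negative.

(1, 1, 0)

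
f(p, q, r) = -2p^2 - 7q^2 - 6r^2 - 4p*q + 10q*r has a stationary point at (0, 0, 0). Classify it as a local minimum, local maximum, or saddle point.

The Hessian at the origin is H = [[-4, -4, 0], [-4, -14, 10], [0, 10, -12]].
An LDLᵀ factorisation of H has diagonal entries -4, -10, -2.
So there are 3 negative pivots.
H is negative definite, so the origin is a strict local maximum.

local maximum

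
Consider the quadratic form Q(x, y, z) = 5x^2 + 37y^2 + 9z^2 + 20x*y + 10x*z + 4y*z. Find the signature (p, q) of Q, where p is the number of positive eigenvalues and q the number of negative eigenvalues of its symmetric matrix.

(3, 0)

The symmetric matrix is A = [[5, 10, 5], [10, 37, 2], [5, 2, 9]].
Symmetric row and column elimination reduces A to a congruent diagonal form with pivots 5, 17, 4/17.
So there are 3 positive pivots.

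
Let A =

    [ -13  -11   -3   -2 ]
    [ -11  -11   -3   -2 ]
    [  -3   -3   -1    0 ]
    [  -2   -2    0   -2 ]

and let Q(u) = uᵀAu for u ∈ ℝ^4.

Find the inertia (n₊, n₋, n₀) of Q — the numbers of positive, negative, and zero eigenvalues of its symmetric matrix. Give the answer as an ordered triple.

(0, 3, 1)

Row-reducing A symmetrically gives the diagonal entries -13, -22/13, -2/11, 0.
Counting signs: 3 negative, 1 zero.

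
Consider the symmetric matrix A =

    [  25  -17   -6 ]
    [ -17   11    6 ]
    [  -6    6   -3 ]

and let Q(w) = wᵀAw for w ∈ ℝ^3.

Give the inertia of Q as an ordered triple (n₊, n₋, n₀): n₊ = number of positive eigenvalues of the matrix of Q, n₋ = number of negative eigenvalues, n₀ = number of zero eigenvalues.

(2, 1, 0)

Row-reducing A symmetrically gives the diagonal entries 25, -14/25, 15/7.
So there are 2 positive, 1 negative pivots.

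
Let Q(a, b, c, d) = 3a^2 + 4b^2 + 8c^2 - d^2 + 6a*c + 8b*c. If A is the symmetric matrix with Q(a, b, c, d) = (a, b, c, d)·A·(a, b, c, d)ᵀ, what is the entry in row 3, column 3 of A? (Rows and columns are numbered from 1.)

8

The coefficient of c^2 in Q is 8, and that is exactly A[3,3].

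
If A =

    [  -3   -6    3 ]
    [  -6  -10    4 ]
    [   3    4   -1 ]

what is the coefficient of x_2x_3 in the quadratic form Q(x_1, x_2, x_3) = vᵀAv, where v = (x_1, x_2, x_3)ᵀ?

The coefficient of x_2x_3 is A[2,3] + A[3,2] = 2·4 = 8.

8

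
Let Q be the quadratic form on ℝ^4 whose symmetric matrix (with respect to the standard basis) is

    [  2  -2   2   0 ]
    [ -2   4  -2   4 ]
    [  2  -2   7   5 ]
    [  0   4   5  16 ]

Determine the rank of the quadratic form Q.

4

Symmetric row and column elimination reduces A to a congruent diagonal form with pivots 2, 2, 5, 3.
So there are 4 positive pivots.
The rank is the number of nonzero pivots: 4.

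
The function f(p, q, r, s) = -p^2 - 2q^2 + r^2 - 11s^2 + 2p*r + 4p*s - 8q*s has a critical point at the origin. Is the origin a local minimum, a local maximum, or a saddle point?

saddle point

The Hessian at the origin is H = [[-2, 0, 2, 4], [0, -4, 0, -8], [2, 0, 2, 0], [4, -8, 0, -22]].
Symmetric row and column elimination reduces H to a congruent diagonal form with pivots -2, -4, 4, -2.
So there are 1 positive, 3 negative pivots.
H is indefinite, so the origin is a saddle point.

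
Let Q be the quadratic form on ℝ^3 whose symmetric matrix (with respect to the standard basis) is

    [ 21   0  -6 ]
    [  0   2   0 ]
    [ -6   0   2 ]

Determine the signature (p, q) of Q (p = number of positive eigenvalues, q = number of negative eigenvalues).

Applying the same elementary operations to the rows and columns of A produces a congruent diagonal matrix with entries 21, 2, 2/7.
Counting signs: 3 positive.

(3, 0)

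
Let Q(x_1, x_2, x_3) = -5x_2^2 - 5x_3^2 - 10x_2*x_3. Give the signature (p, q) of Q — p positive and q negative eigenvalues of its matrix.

(0, 1)

The associated matrix is A = [[0, 0, 0], [0, -5, -5], [0, -5, -5]].
Symmetric row and column elimination reduces A to a congruent diagonal form with pivots 0, -5, 0.
So there are 1 negative, 2 zero pivots.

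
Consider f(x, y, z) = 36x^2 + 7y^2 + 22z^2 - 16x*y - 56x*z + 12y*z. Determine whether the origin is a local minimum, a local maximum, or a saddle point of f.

local minimum

The Hessian at the origin is H = [[72, -16, -56], [-16, 14, 12], [-56, 12, 44]].
An LDLᵀ factorisation of H has diagonal entries 72, 94/9, 20/47.
So there are 3 positive pivots.
H is positive definite, so the origin is a strict local minimum.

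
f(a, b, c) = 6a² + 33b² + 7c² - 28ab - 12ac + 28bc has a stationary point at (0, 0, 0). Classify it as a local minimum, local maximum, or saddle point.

The Hessian at the origin is H = [[12, -28, -12], [-28, 66, 28], [-12, 28, 14]].
Symmetric row and column elimination reduces H to a congruent diagonal form with pivots 12, 2/3, 2.
That gives 3 positive pivots.
H is positive definite, so the origin is a strict local minimum.

local minimum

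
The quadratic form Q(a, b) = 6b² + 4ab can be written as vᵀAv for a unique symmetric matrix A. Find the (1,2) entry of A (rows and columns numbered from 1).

2

The coefficient of a·b in Q is 4. For a symmetric A this equals A[1,2] + A[2,1] = 2·A[1,2].
So A[1,2] = 4/2 = 2.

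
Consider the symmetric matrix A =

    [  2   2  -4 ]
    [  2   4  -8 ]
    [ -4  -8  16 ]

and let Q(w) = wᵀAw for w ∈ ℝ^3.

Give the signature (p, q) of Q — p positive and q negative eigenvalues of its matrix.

(2, 0)

Row-reducing A symmetrically gives the diagonal entries 2, 2, 0.
Counting signs: 2 positive, 1 zero.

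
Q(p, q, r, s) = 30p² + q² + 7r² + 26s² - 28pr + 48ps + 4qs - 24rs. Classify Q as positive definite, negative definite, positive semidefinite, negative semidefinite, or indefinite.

The symmetric matrix of Q is A = [[30, 0, -14, 24], [0, 1, 0, 2], [-14, 0, 7, -12], [24, 2, -12, 26]].
Leading principal minors: Δ_1 = 30, Δ_2 = 30, Δ_3 = 14, Δ_4 = 20.
All leading principal minors are positive, so by Sylvester's criterion Q is positive definite.

positive definite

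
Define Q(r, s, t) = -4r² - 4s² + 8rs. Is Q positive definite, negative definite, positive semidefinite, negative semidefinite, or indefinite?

negative semidefinite

The associated matrix is A = [[-4, 4, 0], [4, -4, 0], [0, 0, 0]].
Applying the same elementary operations to the rows and columns of A produces a congruent diagonal matrix with entries -4, 0, 0.
That gives 1 negative, 2 zero pivots.
Hence Q is negative semidefinite.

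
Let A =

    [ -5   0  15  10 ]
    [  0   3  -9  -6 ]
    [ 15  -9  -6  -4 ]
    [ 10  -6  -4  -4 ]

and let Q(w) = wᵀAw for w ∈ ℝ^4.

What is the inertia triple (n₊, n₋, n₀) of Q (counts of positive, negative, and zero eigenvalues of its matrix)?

(2, 2, 0)

An LDLᵀ factorisation of A has diagonal entries -5, 3, 12, -4/3.
Counting signs: 2 positive, 2 negative.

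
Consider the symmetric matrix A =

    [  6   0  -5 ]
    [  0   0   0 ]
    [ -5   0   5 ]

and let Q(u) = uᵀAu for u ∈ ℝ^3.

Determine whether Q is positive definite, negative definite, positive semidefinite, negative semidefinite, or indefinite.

Row-reducing A symmetrically gives the diagonal entries 6, 0, 5/6.
Counting signs: 2 positive, 1 zero.
Hence Q is positive semidefinite.

positive semidefinite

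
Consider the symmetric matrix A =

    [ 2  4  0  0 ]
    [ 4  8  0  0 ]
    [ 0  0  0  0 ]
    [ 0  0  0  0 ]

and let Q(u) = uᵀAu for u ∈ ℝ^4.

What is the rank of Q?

1

Congruent diagonalization of A (simultaneous row and column reduction) yields pivots 2, 0, 0, 0.
That gives 1 positive, 3 zero pivots.
The rank is the number of nonzero pivots: 1.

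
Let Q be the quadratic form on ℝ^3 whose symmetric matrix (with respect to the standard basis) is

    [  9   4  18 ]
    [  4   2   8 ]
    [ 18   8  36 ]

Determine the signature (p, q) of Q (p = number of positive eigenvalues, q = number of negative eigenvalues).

Congruent diagonalization of A (simultaneous row and column reduction) yields pivots 9, 2/9, 0.
So there are 2 positive, 1 zero pivots.

(2, 0)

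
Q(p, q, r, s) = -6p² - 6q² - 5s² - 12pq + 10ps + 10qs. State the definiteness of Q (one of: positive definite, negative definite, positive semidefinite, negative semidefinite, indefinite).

negative semidefinite

The associated matrix is A = [[-6, -6, 0, 5], [-6, -6, 0, 5], [0, 0, 0, 0], [5, 5, 0, -5]].
Row-reducing A symmetrically gives the diagonal entries -6, 0, 0, -5/6.
Counting signs: 2 negative, 2 zero.
Hence Q is negative semidefinite.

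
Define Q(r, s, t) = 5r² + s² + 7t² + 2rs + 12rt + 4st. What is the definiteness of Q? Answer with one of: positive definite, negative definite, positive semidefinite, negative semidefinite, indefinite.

indefinite

The associated matrix is A = [[5, 1, 6], [1, 1, 2], [6, 2, 7]].
Congruent diagonalization of A (simultaneous row and column reduction) yields pivots 5, 4/5, -1.
Counting signs: 2 positive, 1 negative.
Hence Q is indefinite.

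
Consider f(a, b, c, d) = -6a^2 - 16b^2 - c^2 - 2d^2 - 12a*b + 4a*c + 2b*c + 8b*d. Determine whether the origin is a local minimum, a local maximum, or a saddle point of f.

The Hessian at the origin is H = [[-12, -12, 4, 0], [-12, -32, 2, 8], [4, 2, -2, 0], [0, 8, 0, -4]].
Congruent diagonalization of H (simultaneous row and column reduction) yields pivots -12, -20, -7/15, 4/7.
That gives 1 positive, 3 negative pivots.
H is indefinite, so the origin is a saddle point.

saddle point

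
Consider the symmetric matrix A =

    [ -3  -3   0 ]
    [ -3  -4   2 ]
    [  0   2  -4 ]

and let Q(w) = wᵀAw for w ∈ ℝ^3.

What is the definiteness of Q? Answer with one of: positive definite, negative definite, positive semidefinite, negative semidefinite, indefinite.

negative semidefinite

Symmetric row and column elimination reduces A to a congruent diagonal form with pivots -3, -1, 0.
Counting signs: 2 negative, 1 zero.
Hence Q is negative semidefinite.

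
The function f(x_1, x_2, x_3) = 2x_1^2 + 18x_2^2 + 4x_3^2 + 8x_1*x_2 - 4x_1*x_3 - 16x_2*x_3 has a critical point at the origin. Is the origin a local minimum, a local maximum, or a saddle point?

local minimum

The Hessian at the origin is H = [[4, 8, -4], [8, 36, -16], [-4, -16, 8]].
Symmetric row and column elimination reduces H to a congruent diagonal form with pivots 4, 20, 4/5.
Counting signs: 3 positive.
H is positive definite, so the origin is a strict local minimum.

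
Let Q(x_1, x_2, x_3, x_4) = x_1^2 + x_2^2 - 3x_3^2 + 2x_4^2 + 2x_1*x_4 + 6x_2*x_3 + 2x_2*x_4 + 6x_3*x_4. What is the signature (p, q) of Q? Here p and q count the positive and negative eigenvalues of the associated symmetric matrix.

(2, 1)

The symmetric matrix is A = [[1, 0, 0, 1], [0, 1, 3, 1], [0, 3, -3, 3], [1, 1, 3, 2]].
Row-reducing A symmetrically gives the diagonal entries 1, 1, -12, 0.
Counting signs: 2 positive, 1 negative, 1 zero.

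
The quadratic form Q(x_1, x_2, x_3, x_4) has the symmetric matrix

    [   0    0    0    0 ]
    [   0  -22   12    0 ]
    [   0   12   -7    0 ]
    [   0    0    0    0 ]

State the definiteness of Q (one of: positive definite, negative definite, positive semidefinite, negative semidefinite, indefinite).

Applying the same elementary operations to the rows and columns of A produces a congruent diagonal matrix with entries 0, -22, -5/11, 0.
That gives 2 negative, 2 zero pivots.
Hence Q is negative semidefinite.

negative semidefinite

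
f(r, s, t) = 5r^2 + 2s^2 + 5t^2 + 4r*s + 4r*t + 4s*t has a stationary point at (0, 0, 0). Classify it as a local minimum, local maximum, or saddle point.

The Hessian at the origin is H = [[10, 4, 4], [4, 4, 4], [4, 4, 10]].
Congruent diagonalization of H (simultaneous row and column reduction) yields pivots 10, 12/5, 6.
Counting signs: 3 positive.
H is positive definite, so the origin is a strict local minimum.

local minimum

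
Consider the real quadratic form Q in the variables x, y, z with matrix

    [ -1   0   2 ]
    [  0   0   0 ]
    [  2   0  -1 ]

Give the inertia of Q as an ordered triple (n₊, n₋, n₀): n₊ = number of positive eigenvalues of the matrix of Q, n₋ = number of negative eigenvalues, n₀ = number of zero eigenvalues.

Symmetric row and column elimination reduces A to a congruent diagonal form with pivots -1, 0, 3.
So there are 1 positive, 1 negative, 1 zero pivots.

(1, 1, 1)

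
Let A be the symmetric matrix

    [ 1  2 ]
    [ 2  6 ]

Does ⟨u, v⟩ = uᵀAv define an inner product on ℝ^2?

yes

Leading principal minors: Δ_1 = 1, Δ_2 = 2.
All leading principal minors are positive, so by Sylvester's criterion Q is positive definite.
⟨·,·⟩ is an inner product exactly when A is positive definite.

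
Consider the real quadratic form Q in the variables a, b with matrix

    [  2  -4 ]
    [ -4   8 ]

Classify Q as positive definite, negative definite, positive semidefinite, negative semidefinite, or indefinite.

For the 2×2 matrix [[2, -4], [-4, 8]]: det = 2·8 − (-4)² = 0, trace = 10.
det = 0 so one eigenvalue is zero; the form is semidefinite with the sign of the trace.

positive semidefinite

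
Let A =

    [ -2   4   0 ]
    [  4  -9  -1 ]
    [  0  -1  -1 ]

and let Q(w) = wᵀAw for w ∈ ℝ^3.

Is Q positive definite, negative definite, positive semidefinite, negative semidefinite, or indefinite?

negative semidefinite

Applying the same elementary operations to the rows and columns of A produces a congruent diagonal matrix with entries -2, -1, 0.
So there are 2 negative, 1 zero pivots.
Hence Q is negative semidefinite.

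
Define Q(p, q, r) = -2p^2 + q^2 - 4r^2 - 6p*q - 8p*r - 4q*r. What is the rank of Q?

3

Write A = [[-2, -3, -4], [-3, 1, -2], [-4, -2, -4]].
Applying the same elementary operations to the rows and columns of A produces a congruent diagonal matrix with entries -2, 11/2, 12/11.
So there are 2 positive, 1 negative pivots.
The rank is the number of nonzero pivots: 3.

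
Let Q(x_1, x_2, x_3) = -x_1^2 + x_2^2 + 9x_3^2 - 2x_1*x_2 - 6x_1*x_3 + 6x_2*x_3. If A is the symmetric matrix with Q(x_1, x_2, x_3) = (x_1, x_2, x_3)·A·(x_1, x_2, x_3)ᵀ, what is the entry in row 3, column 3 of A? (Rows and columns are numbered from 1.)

The coefficient of x_3^2 in Q is 9, and that is exactly A[3,3].

9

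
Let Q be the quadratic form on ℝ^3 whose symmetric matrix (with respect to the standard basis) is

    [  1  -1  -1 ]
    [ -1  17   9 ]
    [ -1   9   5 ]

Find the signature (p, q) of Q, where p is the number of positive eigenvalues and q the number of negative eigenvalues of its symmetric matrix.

Symmetric row and column elimination reduces A to a congruent diagonal form with pivots 1, 16, 0.
Counting signs: 2 positive, 1 zero.

(2, 0)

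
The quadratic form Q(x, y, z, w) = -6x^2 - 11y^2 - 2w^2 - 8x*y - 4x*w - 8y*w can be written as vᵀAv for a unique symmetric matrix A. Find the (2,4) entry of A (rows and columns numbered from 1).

The coefficient of y·w in Q is -8. For a symmetric A this equals A[2,4] + A[4,2] = 2·A[2,4].
So A[2,4] = -8/2 = -4.

-4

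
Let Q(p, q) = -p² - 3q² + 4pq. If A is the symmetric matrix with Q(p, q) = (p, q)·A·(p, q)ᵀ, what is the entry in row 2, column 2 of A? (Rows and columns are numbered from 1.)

-3

The coefficient of q² in Q is -3, and that is exactly A[2,2].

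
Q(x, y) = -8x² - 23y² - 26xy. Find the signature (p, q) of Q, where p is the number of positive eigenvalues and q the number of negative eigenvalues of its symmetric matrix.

(0, 2)

The associated matrix is A = [[-8, -13], [-13, -23]].
Applying the same elementary operations to the rows and columns of A produces a congruent diagonal matrix with entries -8, -15/8.
That gives 2 negative pivots.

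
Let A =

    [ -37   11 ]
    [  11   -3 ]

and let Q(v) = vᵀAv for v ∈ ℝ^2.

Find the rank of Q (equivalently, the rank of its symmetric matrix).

2

Applying the same elementary operations to the rows and columns of A produces a congruent diagonal matrix with entries -37, 10/37.
So there are 1 positive, 1 negative pivots.
The rank is the number of nonzero pivots: 2.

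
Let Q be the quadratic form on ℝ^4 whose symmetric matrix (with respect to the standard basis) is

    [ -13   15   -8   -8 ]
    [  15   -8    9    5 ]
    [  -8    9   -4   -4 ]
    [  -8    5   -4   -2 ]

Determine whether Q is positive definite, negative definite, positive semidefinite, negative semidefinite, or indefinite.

indefinite

Applying the same elementary operations to the rows and columns of A produces a congruent diagonal matrix with entries -13, 121/13, 111/121, 10/37.
Counting signs: 3 positive, 1 negative.
Hence Q is indefinite.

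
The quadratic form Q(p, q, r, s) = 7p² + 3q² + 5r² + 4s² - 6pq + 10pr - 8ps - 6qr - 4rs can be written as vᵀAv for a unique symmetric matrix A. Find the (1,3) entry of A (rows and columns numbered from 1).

The coefficient of p·r in Q is 10. For a symmetric A this equals A[1,3] + A[3,1] = 2·A[1,3].
So A[1,3] = 10/2 = 5.

5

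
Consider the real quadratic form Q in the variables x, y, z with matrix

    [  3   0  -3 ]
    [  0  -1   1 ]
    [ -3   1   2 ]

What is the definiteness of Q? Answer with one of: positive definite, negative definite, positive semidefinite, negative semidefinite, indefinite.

indefinite

Row-reducing A symmetrically gives the diagonal entries 3, -1, 0.
That gives 1 positive, 1 negative, 1 zero pivots.
Hence Q is indefinite.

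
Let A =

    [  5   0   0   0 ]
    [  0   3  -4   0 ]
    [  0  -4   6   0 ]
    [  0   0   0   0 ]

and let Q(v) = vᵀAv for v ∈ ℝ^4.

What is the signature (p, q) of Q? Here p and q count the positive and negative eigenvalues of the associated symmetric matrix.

(3, 0)

Symmetric row and column elimination reduces A to a congruent diagonal form with pivots 5, 3, 2/3, 0.
So there are 3 positive, 1 zero pivots.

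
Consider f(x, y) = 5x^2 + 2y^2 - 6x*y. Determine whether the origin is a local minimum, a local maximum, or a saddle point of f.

The Hessian at the origin is H = [[10, -6], [-6, 4]].
det H = 10·4 − (-6)² = 4 > 0 and H[1,1] = 10 > 0, so H is positive definite.
Therefore the origin is a local minimum.

local minimum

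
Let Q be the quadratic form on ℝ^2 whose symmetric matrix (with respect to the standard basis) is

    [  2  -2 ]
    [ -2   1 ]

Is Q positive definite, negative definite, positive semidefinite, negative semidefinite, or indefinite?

indefinite

Row-reducing A symmetrically gives the diagonal entries 2, -1.
That gives 1 positive, 1 negative pivots.
Hence Q is indefinite.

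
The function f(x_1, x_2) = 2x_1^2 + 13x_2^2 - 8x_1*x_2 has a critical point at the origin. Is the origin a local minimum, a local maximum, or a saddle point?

local minimum

The Hessian at the origin is H = [[4, -8], [-8, 26]].
det H = 4·26 − (-8)² = 40 > 0 and H[1,1] = 4 > 0, so H is positive definite.
Therefore the origin is a local minimum.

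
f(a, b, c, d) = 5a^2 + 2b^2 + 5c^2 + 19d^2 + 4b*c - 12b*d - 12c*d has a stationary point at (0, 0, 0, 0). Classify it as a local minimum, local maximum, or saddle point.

local minimum

The Hessian at the origin is H = [[10, 0, 0, 0], [0, 4, 4, -12], [0, 4, 10, -12], [0, -12, -12, 38]].
Applying the same elementary operations to the rows and columns of H produces a congruent diagonal matrix with entries 10, 4, 6, 2.
Counting signs: 4 positive.
H is positive definite, so the origin is a strict local minimum.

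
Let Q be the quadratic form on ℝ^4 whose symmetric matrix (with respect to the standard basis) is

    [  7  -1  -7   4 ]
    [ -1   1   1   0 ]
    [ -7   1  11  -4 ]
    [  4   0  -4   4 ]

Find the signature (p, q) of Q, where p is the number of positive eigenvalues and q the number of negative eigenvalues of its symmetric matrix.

An LDLᵀ factorisation of A has diagonal entries 7, 6/7, 4, 4/3.
That gives 4 positive pivots.

(4, 0)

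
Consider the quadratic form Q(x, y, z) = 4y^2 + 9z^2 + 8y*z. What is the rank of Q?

2

The associated matrix is A = [[0, 0, 0], [0, 4, 4], [0, 4, 9]].
Congruent diagonalization of A (simultaneous row and column reduction) yields pivots 0, 4, 5.
That gives 2 positive, 1 zero pivots.
The rank is the number of nonzero pivots: 2.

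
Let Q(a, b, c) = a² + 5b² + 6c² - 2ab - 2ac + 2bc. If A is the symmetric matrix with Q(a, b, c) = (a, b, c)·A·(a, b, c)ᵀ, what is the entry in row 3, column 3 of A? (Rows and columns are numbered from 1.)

6

The coefficient of c² in Q is 6, and that is exactly A[3,3].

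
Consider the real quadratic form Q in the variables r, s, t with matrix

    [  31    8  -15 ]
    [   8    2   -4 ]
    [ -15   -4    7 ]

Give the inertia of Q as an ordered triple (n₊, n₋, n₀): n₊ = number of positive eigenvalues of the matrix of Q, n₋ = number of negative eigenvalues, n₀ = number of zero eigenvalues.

Applying the same elementary operations to the rows and columns of A produces a congruent diagonal matrix with entries 31, -2/31, 0.
That gives 1 positive, 1 negative, 1 zero pivots.

(1, 1, 1)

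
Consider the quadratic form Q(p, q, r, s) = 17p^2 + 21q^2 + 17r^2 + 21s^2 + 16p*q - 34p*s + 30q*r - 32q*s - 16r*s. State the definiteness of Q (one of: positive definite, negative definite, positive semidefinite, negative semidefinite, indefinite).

The symmetric matrix is A = [[17, 8, 0, -17], [8, 21, 15, -16], [0, 15, 17, -8], [-17, -16, -8, 21]].
Row-reducing A symmetrically gives the diagonal entries 17, 293/17, 1156/293, 4/289.
That gives 4 positive pivots.
Hence Q is positive definite.

positive definite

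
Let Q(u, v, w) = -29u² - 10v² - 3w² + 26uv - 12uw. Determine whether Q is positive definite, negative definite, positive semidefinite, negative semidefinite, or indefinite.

negative definite

The symmetric matrix of Q is A = [[-29, 13, -6], [13, -10, 0], [-6, 0, -3]].
Leading principal minors: Δ_1 = -29, Δ_2 = 121, Δ_3 = -3.
The signs alternate starting with Δ_1 < 0, so by Sylvester's criterion Q is negative definite.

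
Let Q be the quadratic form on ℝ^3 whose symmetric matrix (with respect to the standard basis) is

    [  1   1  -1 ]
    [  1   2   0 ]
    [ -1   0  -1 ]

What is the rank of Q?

3

An LDLᵀ factorisation of A has diagonal entries 1, 1, -3.
So there are 2 positive, 1 negative pivots.
The rank is the number of nonzero pivots: 3.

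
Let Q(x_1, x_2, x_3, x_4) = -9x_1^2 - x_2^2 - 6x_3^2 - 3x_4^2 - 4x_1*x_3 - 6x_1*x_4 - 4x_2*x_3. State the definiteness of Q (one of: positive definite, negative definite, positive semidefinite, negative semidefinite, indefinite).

negative definite

The associated matrix is A = [[-9, 0, -2, -3], [0, -1, -2, 0], [-2, -2, -6, 0], [-3, 0, 0, -3]].
Symmetric row and column elimination reduces A to a congruent diagonal form with pivots -9, -1, -14/9, -12/7.
Counting signs: 4 negative.
Hence Q is negative definite.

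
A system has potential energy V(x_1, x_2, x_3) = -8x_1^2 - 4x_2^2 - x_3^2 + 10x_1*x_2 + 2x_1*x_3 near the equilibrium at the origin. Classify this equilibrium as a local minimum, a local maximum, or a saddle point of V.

The Hessian at the origin is H = [[-16, 10, 2], [10, -8, 0], [2, 0, -2]].
Row-reducing H symmetrically gives the diagonal entries -16, -7/4, -6/7.
So there are 3 negative pivots.
H is negative definite, so the origin is a strict local maximum.

local maximum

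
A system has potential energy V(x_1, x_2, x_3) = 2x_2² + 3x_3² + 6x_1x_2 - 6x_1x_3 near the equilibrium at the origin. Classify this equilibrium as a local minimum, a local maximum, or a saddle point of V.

The Hessian at the origin is H = [[0, 6, -6], [6, 4, 0], [-6, 0, 6]].
H is indefinite, so the origin is a saddle point.

saddle point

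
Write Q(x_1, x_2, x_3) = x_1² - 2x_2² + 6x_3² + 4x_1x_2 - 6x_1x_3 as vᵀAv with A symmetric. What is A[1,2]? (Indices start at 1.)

The coefficient of x_1·x_2 in Q is 4. For a symmetric A this equals A[1,2] + A[2,1] = 2·A[1,2].
So A[1,2] = 4/2 = 2.

2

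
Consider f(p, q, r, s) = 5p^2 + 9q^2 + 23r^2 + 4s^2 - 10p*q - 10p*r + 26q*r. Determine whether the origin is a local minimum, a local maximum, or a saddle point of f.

The Hessian at the origin is H = [[10, -10, -10, 0], [-10, 18, 26, 0], [-10, 26, 46, 0], [0, 0, 0, 8]].
An LDLᵀ factorisation of H has diagonal entries 10, 8, 4, 8.
That gives 4 positive pivots.
H is positive definite, so the origin is a strict local minimum.

local minimum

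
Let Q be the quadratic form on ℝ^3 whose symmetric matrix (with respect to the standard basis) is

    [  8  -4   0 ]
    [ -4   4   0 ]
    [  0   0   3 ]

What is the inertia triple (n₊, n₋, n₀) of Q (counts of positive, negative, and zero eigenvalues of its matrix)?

Row-reducing A symmetrically gives the diagonal entries 8, 2, 3.
Counting signs: 3 positive.

(3, 0, 0)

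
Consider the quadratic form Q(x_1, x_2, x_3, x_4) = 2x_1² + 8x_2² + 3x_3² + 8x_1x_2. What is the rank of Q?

The associated matrix is A = [[2, 4, 0, 0], [4, 8, 0, 0], [0, 0, 3, 0], [0, 0, 0, 0]].
Congruent diagonalization of A (simultaneous row and column reduction) yields pivots 2, 0, 3, 0.
So there are 2 positive, 2 zero pivots.
The rank is the number of nonzero pivots: 2.

2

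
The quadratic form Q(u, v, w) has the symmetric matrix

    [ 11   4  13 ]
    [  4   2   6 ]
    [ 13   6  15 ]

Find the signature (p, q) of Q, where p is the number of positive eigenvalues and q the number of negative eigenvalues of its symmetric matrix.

(2, 1)

Congruent diagonalization of A (simultaneous row and column reduction) yields pivots 11, 6/11, -10/3.
Counting signs: 2 positive, 1 negative.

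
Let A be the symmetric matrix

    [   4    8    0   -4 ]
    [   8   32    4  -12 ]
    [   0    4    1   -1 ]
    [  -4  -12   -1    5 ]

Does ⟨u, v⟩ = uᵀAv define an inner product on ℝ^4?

no

Row-reducing A symmetrically gives the diagonal entries 4, 16, 0, 0.
Counting signs: 2 positive, 2 zero.
Hence Q is positive semidefinite.
⟨·,·⟩ is an inner product exactly when A is positive definite.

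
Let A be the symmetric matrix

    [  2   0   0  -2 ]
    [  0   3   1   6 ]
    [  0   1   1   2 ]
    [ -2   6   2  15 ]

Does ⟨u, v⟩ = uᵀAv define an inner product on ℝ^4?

yes

Leading principal minors: Δ_1 = 2, Δ_2 = 6, Δ_3 = 4, Δ_4 = 4.
All leading principal minors are positive, so by Sylvester's criterion Q is positive definite.
⟨·,·⟩ is an inner product exactly when A is positive definite.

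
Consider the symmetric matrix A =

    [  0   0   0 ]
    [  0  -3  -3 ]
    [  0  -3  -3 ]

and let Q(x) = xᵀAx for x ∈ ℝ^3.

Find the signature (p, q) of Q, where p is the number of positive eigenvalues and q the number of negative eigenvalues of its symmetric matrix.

(0, 1)

Row-reducing A symmetrically gives the diagonal entries 0, -3, 0.
Counting signs: 1 negative, 2 zero.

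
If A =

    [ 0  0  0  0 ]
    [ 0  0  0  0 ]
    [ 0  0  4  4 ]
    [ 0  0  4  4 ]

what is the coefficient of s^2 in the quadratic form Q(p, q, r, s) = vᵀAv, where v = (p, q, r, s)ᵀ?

4

The coefficient of s^2 is the diagonal entry A[4,4] = 4.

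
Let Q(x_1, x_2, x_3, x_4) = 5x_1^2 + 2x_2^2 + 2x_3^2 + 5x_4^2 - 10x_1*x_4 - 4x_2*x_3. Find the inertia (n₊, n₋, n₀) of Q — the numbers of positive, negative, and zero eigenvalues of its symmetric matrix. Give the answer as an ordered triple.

The symmetric matrix is A = [[5, 0, 0, -5], [0, 2, -2, 0], [0, -2, 2, 0], [-5, 0, 0, 5]].
Congruent diagonalization of A (simultaneous row and column reduction) yields pivots 5, 2, 0, 0.
So there are 2 positive, 2 zero pivots.

(2, 0, 2)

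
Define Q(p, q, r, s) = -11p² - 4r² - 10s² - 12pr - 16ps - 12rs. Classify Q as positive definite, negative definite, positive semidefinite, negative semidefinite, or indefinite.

The symmetric matrix is A = [[-11, 0, -6, -8], [0, 0, 0, 0], [-6, 0, -4, -6], [-8, 0, -6, -10]].
Applying the same elementary operations to the rows and columns of A produces a congruent diagonal matrix with entries -11, 0, -8/11, -1/2.
So there are 3 negative, 1 zero pivots.
Hence Q is negative semidefinite.

negative semidefinite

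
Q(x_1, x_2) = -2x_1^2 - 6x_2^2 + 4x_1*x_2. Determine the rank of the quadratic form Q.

2

The associated matrix is A = [[-2, 2], [2, -6]].
Congruent diagonalization of A (simultaneous row and column reduction) yields pivots -2, -4.
That gives 2 negative pivots.
The rank is the number of nonzero pivots: 2.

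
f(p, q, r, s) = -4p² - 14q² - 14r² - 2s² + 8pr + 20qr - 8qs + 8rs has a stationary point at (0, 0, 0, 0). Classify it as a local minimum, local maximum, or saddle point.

The Hessian at the origin is H = [[-8, 0, 8, 0], [0, -28, 20, -8], [8, 20, -28, 8], [0, -8, 8, -4]].
Congruent diagonalization of H (simultaneous row and column reduction) yields pivots -8, -28, -40/7, -4/5.
So there are 4 negative pivots.
H is negative definite, so the origin is a strict local maximum.

local maximum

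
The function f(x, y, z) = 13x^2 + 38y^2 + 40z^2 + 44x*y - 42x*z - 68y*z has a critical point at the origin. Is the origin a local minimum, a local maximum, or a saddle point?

The Hessian at the origin is H = [[26, 44, -42], [44, 76, -68], [-42, -68, 80]].
Congruent diagonalization of H (simultaneous row and column reduction) yields pivots 26, 20/13, 6.
Counting signs: 3 positive.
H is positive definite, so the origin is a strict local minimum.

local minimum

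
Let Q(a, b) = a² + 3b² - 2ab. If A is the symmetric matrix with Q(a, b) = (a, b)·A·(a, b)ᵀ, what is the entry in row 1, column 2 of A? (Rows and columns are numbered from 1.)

-1

The coefficient of a·b in Q is -2. For a symmetric A this equals A[1,2] + A[2,1] = 2·A[1,2].
So A[1,2] = -2/2 = -1.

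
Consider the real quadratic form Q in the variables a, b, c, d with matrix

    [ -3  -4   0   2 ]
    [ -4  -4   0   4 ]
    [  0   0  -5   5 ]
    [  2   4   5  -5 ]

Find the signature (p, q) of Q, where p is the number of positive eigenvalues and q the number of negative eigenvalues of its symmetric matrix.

Symmetric row and column elimination reduces A to a congruent diagonal form with pivots -3, 4/3, -5, 0.
So there are 1 positive, 2 negative, 1 zero pivots.

(1, 2)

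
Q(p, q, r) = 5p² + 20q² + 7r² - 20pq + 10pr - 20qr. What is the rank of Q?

Write A = [[5, -10, 5], [-10, 20, -10], [5, -10, 7]].
Congruent diagonalization of A (simultaneous row and column reduction) yields pivots 5, 0, 2.
So there are 2 positive, 1 zero pivots.
The rank is the number of nonzero pivots: 2.

2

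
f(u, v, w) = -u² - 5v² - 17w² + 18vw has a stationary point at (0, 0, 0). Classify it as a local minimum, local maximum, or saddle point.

local maximum

The Hessian at the origin is H = [[-2, 0, 0], [0, -10, 18], [0, 18, -34]].
Congruent diagonalization of H (simultaneous row and column reduction) yields pivots -2, -10, -8/5.
That gives 3 negative pivots.
H is negative definite, so the origin is a strict local maximum.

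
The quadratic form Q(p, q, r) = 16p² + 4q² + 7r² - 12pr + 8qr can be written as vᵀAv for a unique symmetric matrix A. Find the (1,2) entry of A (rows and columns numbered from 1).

0

The coefficient of p·q in Q is 0. For a symmetric A this equals A[1,2] + A[2,1] = 2·A[1,2].
So A[1,2] = 0/2 = 0.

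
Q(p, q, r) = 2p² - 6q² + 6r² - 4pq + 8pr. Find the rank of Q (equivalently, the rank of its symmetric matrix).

Write A = [[2, -2, 4], [-2, -6, 0], [4, 0, 6]].
Symmetric row and column elimination reduces A to a congruent diagonal form with pivots 2, -8, 0.
That gives 1 positive, 1 negative, 1 zero pivots.
The rank is the number of nonzero pivots: 2.

2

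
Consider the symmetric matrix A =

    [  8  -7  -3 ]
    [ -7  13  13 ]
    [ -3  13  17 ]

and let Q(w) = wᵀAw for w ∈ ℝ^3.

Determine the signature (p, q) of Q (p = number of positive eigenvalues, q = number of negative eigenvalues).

Applying the same elementary operations to the rows and columns of A produces a congruent diagonal matrix with entries 8, 55/8, 12/55.
So there are 3 positive pivots.

(3, 0)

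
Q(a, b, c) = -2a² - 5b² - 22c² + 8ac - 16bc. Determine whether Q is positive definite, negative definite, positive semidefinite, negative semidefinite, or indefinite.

The associated matrix is A = [[-2, 0, 4], [0, -5, -8], [4, -8, -22]].
Row-reducing A symmetrically gives the diagonal entries -2, -5, -6/5.
Counting signs: 3 negative.
Hence Q is negative definite.

negative definite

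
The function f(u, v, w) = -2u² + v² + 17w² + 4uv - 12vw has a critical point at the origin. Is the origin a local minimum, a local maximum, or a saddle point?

The Hessian at the origin is H = [[-4, 4, 0], [4, 2, -12], [0, -12, 34]].
Symmetric row and column elimination reduces H to a congruent diagonal form with pivots -4, 6, 10.
So there are 2 positive, 1 negative pivots.
H is indefinite, so the origin is a saddle point.

saddle point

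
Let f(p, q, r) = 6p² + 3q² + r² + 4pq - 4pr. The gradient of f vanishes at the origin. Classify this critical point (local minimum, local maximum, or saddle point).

The Hessian at the origin is H = [[12, 4, -4], [4, 6, 0], [-4, 0, 2]].
An LDLᵀ factorisation of H has diagonal entries 12, 14/3, 2/7.
That gives 3 positive pivots.
H is positive definite, so the origin is a strict local minimum.

local minimum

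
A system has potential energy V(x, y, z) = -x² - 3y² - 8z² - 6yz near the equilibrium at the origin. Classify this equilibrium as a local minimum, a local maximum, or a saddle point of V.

local maximum

The Hessian at the origin is H = [[-2, 0, 0], [0, -6, -6], [0, -6, -16]].
An LDLᵀ factorisation of H has diagonal entries -2, -6, -10.
That gives 3 negative pivots.
H is negative definite, so the origin is a strict local maximum.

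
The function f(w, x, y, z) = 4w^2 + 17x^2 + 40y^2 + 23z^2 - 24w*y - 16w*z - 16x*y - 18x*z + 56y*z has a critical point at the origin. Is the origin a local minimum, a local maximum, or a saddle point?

local minimum

The Hessian at the origin is H = [[8, 0, -24, -16], [0, 34, -16, -18], [-24, -16, 80, 56], [-16, -18, 56, 46]].
Congruent diagonalization of H (simultaneous row and column reduction) yields pivots 8, 34, 8/17, 4.
Counting signs: 4 positive.
H is positive definite, so the origin is a strict local minimum.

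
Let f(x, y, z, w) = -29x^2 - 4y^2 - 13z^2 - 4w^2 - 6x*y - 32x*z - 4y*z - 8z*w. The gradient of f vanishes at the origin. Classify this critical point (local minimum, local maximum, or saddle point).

The Hessian at the origin is H = [[-58, -6, -32, 0], [-6, -8, -4, 0], [-32, -4, -26, -8], [0, 0, -8, -8]].
Symmetric row and column elimination reduces H to a congruent diagonal form with pivots -58, -214/29, -886/107, -120/443.
Counting signs: 4 negative.
H is negative definite, so the origin is a strict local maximum.

local maximum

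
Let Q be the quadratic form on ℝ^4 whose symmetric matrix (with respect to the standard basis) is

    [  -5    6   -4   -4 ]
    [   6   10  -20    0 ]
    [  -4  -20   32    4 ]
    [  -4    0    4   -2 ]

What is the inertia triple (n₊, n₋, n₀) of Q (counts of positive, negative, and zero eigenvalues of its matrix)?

(1, 2, 1)

Congruent diagonalization of A (simultaneous row and column reduction) yields pivots -5, 86/5, -24/43, 0.
That gives 1 positive, 2 negative, 1 zero pivots.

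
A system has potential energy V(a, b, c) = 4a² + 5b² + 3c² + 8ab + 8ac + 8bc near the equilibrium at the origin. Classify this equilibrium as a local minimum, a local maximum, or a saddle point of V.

The Hessian at the origin is H = [[8, 8, 8], [8, 10, 8], [8, 8, 6]].
Congruent diagonalization of H (simultaneous row and column reduction) yields pivots 8, 2, -2.
Counting signs: 2 positive, 1 negative.
H is indefinite, so the origin is a saddle point.

saddle point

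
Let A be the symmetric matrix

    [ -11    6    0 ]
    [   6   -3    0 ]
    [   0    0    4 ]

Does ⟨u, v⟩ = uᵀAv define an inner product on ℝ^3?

no

An LDLᵀ factorisation of A has diagonal entries -11, 3/11, 4.
Counting signs: 2 positive, 1 negative.
Hence Q is indefinite.
⟨·,·⟩ is an inner product exactly when A is positive definite.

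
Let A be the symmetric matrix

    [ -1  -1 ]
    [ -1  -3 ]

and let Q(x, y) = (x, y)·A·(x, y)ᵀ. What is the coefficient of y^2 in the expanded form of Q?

-3

The coefficient of y^2 is the diagonal entry A[2,2] = -3.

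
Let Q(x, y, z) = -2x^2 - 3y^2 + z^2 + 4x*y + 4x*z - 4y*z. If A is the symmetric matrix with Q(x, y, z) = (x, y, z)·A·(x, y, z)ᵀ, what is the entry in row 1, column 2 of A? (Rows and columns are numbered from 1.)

2

The coefficient of x·y in Q is 4. For a symmetric A this equals A[1,2] + A[2,1] = 2·A[1,2].
So A[1,2] = 4/2 = 2.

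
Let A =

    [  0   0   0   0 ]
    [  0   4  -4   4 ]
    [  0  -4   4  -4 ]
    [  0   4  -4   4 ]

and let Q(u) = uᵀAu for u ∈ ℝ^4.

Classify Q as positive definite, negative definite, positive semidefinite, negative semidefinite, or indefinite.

positive semidefinite

Row-reducing A symmetrically gives the diagonal entries 0, 4, 0, 0.
That gives 1 positive, 3 zero pivots.
Hence Q is positive semidefinite.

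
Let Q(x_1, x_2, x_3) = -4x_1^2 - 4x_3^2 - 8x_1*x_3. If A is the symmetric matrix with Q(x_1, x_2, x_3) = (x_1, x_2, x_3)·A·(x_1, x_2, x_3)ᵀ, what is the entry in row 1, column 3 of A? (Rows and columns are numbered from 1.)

-4

The coefficient of x_1·x_3 in Q is -8. For a symmetric A this equals A[1,3] + A[3,1] = 2·A[1,3].
So A[1,3] = -8/2 = -4.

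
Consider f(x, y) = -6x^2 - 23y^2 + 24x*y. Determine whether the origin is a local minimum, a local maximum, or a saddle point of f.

saddle point

The Hessian at the origin is H = [[-12, 24], [24, -46]].
det H = -12·-46 − (24)² = -24 < 0, so H is indefinite.
Therefore the origin is a saddle point.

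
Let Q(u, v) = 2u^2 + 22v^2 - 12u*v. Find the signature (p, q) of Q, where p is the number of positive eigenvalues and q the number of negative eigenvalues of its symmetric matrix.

(2, 0)

Write A = [[2, -6], [-6, 22]].
Row-reducing A symmetrically gives the diagonal entries 2, 4.
That gives 2 positive pivots.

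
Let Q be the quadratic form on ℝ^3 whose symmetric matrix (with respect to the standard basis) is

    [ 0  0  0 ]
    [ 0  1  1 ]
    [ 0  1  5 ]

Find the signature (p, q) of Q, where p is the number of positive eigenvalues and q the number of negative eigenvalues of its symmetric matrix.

(2, 0)

Row-reducing A symmetrically gives the diagonal entries 0, 1, 4.
Counting signs: 2 positive, 1 zero.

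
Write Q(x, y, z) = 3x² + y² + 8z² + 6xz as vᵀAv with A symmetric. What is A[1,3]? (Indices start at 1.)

3

The coefficient of x·z in Q is 6. For a symmetric A this equals A[1,3] + A[3,1] = 2·A[1,3].
So A[1,3] = 6/2 = 3.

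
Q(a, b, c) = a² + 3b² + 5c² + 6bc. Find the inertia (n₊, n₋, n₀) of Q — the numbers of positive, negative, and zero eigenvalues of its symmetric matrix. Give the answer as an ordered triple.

(3, 0, 0)

The symmetric matrix is A = [[1, 0, 0], [0, 3, 3], [0, 3, 5]].
Congruent diagonalization of A (simultaneous row and column reduction) yields pivots 1, 3, 2.
Counting signs: 3 positive.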